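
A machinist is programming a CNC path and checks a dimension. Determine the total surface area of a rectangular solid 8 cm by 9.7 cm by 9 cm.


Shape: rectangular prism
l = 8 cm, w = 9.7 cm, h = 9 cm
Formula: SA = 2(lw + lh + wh)
lw = 77.6, lh = 72, wh = 87.3
lw + lh + wh = 236.9
SA = 2 * 236.9
SA = 473.8
473.8 cm^2


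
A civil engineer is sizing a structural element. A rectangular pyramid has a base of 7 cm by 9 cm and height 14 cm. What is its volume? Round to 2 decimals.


Shape: rectangular pyramid
Base: 7 cm x 9 cm, Height h = 14 cm
Formula: V = (1/3) * base_area * h
base_area = 7 * 9 = 63
base_area * h = 63 * 14 = 882
V = 882 / 3
V = 294
294 cm^3


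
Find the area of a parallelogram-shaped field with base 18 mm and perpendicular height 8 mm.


Shape: parallelogram
Base b = 18 mm, Height h = 8 mm
Formula: A = b * h
A = 18 * 8
A = 144
144 mm^2


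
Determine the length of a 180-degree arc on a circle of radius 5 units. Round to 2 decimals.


Shape: circular arc
Radius r = 5 units, Angle = 180 degrees
Formula: L = (angle/360) * 2 * pi * r
2 * pi * r = 10 * pi
L = (180/360) * 10 * pi
L = 5 * pi
L = 15.71
15.71 units


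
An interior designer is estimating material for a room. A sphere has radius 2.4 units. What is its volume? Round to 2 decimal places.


Shape: sphere
Radius r = 2.4 units
Formula: V = (4/3) * pi * r^3
r^3 = 13.824
(4/3) * 13.824 = 18.432
V = 18.432 * pi
V = 57.91
57.91 units^3


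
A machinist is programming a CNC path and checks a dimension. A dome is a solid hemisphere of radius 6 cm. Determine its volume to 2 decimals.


Shape: hemisphere (half of a sphere)
Radius r = 6 cm
Formula: V = (1/2) * (4/3) * pi * r^3 = (2/3) * pi * r^3
r^3 = 216
(2/3) * 216 = 144
V = 144 * pi
V = 452.39
452.39 cm^3


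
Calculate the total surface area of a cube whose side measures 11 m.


Shape: cube
Side s = 11 m
A cube has 6 square faces.
Formula: SA = 6 * s^2
s^2 = 121
SA = 6 * 121
SA = 726
726 m^2


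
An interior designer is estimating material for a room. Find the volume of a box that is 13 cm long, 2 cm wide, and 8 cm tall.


Shape: rectangular prism
l = 13 cm, w = 2 cm, h = 8 cm
Formula: V = l * w * h
V = 13 * 2 * 8
V = 26 * 8
V = 208
208 cm^3


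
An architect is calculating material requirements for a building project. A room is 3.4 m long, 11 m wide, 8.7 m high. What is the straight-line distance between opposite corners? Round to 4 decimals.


Shape: rectangular box (space diagonal)
l = 3.4 m, w = 11 m, h = 8.7 m
Visualize: the diagonal of the base, then a right triangle with that diagonal and the height.
Formula: d = sqrt(l^2 + w^2 + h^2)
l^2 + w^2 + h^2 = 11.56 + 121 + 75.69 = 208.25
d = sqrt(208.25)
d = 14.4309
14.4309 m


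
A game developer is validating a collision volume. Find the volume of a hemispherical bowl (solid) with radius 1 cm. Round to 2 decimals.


Shape: hemisphere (half of a sphere)
Radius r = 1 cm
Formula: V = (1/2) * (4/3) * pi * r^3 = (2/3) * pi * r^3
r^3 = 1
(2/3) * 1 = 0.666667
V = 0.666667 * pi
V = 2.09
2.09 cm^3


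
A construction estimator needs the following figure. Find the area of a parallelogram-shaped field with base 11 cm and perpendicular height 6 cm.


Shape: parallelogram
Base b = 11 cm, Height h = 6 cm
Formula: A = b * h
A = 11 * 6
A = 66
66 cm^2


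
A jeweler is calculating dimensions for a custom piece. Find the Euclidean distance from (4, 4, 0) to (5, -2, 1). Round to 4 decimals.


3D distance between two points
P1 = (4, 4, 0), P2 = (5, -2, 1)
Formula: d = sqrt((x2-x1)^2 + (y2-y1)^2 + (z2-z1)^2)
dx = 5 - 4 = 1
dy = -2 - 4 = -6
dz = 1 - 0 = 1
dx^2 + dy^2 + dz^2 = 1 + 36 + 1 = 38
d = sqrt(38)
d = 6.1644
6.1644 units


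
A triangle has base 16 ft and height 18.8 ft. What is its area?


Shape: triangle
Base b = 16 ft, Height h = 18.8 ft
Formula: A = (1/2) * b * h
A = 0.5 * 16 * 18.8
A = 0.5 * 300.8
A = 150.4
150.4 ft^2


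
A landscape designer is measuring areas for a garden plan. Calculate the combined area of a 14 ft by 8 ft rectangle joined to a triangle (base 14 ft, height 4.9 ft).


Composite shape: rectangle + triangle
Rectangle area = 14 * 8 = 112
Triangle area = 0.5 * 14 * 4.9 = 34.3
Total = 112 + 34.3
Total = 146.3
146.3 ft^2


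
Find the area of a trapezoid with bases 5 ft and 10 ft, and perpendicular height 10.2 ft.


Shape: trapezoid
Parallel sides a = 5 ft, b = 10 ft; Height h = 10.2 ft
Formula: A = (a + b) * h / 2
a + b = 5 + 10 = 15
A = 15 * 10.2 / 2
A = 153 / 2
A = 76.5
76.5 ft^2


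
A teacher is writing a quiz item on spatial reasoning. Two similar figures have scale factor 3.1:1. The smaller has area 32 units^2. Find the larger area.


Linear scale factor k = 3.1
Original area = 32 units^2
Rule: under a linear scaling by k, areas scale by k^2.
k^2 = 3.1^2 = 9.61
New area = 32 * 9.61
New area = 307.52
307.52 units^2


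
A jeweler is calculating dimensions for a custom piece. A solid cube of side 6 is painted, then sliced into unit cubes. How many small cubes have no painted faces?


Large cube: 6 x 6 x 6, cut into unit cubes.
n = 6, so n - 2 = 4
Unpainted cubes form the interior (n - 2)^3 block.
(n - 2)^3 = 4^3 = 64
64 unit cubes


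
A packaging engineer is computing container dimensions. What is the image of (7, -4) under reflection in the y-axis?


Transformation: reflection
Original point: (7, -4)
Rule for reflection over the y-axis: (x, y) -> (-x, y)
Apply: (7, -4) -> (-7, -4)
(-7, -4)


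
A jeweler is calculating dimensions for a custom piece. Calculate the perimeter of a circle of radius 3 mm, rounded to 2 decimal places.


Shape: circle
Radius r = 3 mm
Formula: C = 2 * pi * r
C = 2 * pi * 3
C = 6 * pi
C = 18.85
18.85 mm


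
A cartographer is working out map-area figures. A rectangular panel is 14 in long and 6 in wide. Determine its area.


Shape: rectangle
Length l = 14 in, Width w = 6 in
Formula: A = l * w
A = 14 * 6
A = 84
84 in^2


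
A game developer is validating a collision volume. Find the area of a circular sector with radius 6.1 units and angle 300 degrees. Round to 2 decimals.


Shape: circular sector
Radius r = 6.1 units, Angle = 300 degrees
Formula: A = (angle/360) * pi * r^2
r^2 = 37.21
Fraction of circle = 300/360
A = (300/360) * pi * 37.21
A = 31.008333 * pi
A = 97.42
97.42 units^2


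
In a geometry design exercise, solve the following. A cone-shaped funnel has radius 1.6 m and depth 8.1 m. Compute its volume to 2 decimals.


Shape: cone
Radius r = 1.6 m, Height h = 8.1 m
Formula: V = (1/3) * pi * r^2 * h
r^2 = 2.56
pi * r^2 * h = pi * 2.56 * 8.1 = 20.736 * pi
V = 20.736 * pi / 3
V = 21.71
21.71 m^3


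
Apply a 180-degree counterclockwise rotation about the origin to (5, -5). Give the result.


Transformation: rotation about the origin
Original point: (5, -5)
Rule for 180 deg: (x, y) -> (-x, -y)
Apply: (5, -5) -> (-5, 5)
(-5, 5)


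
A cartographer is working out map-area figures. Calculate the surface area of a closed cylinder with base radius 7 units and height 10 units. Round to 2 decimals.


Shape: closed cylinder
Radius r = 7 units, Height h = 10 units
Formula: SA = 2*pi*r^2 + 2*pi*r*h = 2*pi*r*(r + h)
r + h = 17
2 * r * (r + h) = 2 * 7 * 17 = 238
SA = 238 * pi
SA = 747.7
747.7 units^2


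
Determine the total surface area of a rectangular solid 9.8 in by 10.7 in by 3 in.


Shape: rectangular prism
l = 9.8 in, w = 10.7 in, h = 3 in
Formula: SA = 2(lw + lh + wh)
lw = 104.86, lh = 29.4, wh = 32.1
lw + lh + wh = 166.36
SA = 2 * 166.36
SA = 332.72
332.72 in^2


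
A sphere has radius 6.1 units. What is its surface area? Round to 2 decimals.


Shape: sphere
Radius r = 6.1 units
Formula: SA = 4 * pi * r^2
r^2 = 37.21
SA = 4 * pi * 37.21
SA = 148.84 * pi
SA = 467.59
467.59 units^2


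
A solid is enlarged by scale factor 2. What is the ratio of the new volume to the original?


Linear scale factor k = 2
Rule: under a linear scaling by k, volumes scale by k^3.
k^3 = 2 * 2 * 2
k^3 = 4 * 2
k^3 = 8
Volume scales by a factor of 8.
8 (dimensionless)


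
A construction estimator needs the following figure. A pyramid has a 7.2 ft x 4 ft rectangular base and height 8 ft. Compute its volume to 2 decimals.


Shape: rectangular pyramid
Base: 7.2 ft x 4 ft, Height h = 8 ft
Formula: V = (1/3) * base_area * h
base_area = 7.2 * 4 = 28.8
base_area * h = 28.8 * 8 = 230.4
V = 230.4 / 3
V = 76.8
76.8 ft^3


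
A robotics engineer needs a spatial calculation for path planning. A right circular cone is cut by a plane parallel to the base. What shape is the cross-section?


Solid: right circular cone
Cutting plane: parallel to the base
Visualize the intersection of the plane with the solid's surface.
The boundary of the cut region is a circle.
circle


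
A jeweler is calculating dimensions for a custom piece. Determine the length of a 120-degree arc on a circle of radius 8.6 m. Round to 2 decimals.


Shape: circular arc
Radius r = 8.6 m, Angle = 120 degrees
Formula: L = (angle/360) * 2 * pi * r
2 * pi * r = 17.2 * pi
L = (120/360) * 17.2 * pi
L = 5.733333 * pi
L = 18.01
18.01 m


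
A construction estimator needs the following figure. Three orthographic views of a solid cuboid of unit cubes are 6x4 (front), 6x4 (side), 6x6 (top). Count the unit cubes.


Orthographic views of a solid rectangular block:
Front view 6 x 4 -> length = 6, height = 4
Side view 6 x 4 -> width = 6, height = 4 (consistent)
Top view 6 x 6 -> confirms length = 6, width = 6
The block is 6 x 6 x 4.
Total unit cubes = 6 * 6 * 4 = 144
144 unit cubes


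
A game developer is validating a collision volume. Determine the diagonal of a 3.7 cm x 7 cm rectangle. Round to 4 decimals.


Shape: rectangle (diagonal via Pythagoras)
Sides: 3.7 cm and 7 cm
Formula: d = sqrt(l^2 + w^2)
l^2 = 13.69, w^2 = 49
l^2 + w^2 = 62.69
d = sqrt(62.69)
d = 7.9177
7.9177 cm


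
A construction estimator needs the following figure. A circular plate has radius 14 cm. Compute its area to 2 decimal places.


Shape: circle
Radius r = 14 cm
Formula: A = pi * r^2
r^2 = 14^2 = 196
A = pi * 196
A = 615.75
615.75 cm^2


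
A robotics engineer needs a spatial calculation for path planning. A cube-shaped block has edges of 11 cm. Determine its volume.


Shape: cube
Side s = 11 cm
Formula: V = s^3
V = 11 * 11 * 11
V = 121 * 11
V = 1331
1331 cm^3


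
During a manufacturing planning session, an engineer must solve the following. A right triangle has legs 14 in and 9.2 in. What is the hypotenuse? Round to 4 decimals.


Shape: right triangle
Legs a = 14 in, b = 9.2 in
Formula: c = sqrt(a^2 + b^2)
a^2 = 196, b^2 = 84.64
a^2 + b^2 = 280.64
c = sqrt(280.64)
c = 16.7523
16.7523 in


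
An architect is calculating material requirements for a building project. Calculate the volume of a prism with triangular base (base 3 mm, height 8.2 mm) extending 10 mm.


Shape: triangular prism
Triangle base = 3 mm, triangle height = 8.2 mm, prism length L = 10 mm
Formula: V = (1/2 * b * h_tri) * L
Cross-section area = 0.5 * 3 * 8.2 = 12.3
V = 12.3 * 10
V = 123
123 mm^3


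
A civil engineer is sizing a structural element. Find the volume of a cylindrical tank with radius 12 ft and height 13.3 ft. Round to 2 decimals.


Shape: cylinder
Radius r = 12 ft, Height h = 13.3 ft
Formula: V = pi * r^2 * h
r^2 = 144
V = pi * 144 * 13.3
V = 1915.2 * pi
V = 6016.78
6016.78 ft^3


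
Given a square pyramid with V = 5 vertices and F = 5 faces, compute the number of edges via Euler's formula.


Polyhedron: square pyramid
Euler's formula for convex polyhedra: V - E + F = 2
Given: V = 5 vertices and F = 5 faces
Solve for E:
E = V + F - 2 = 5 + 5 - 2 = 8
8 edges


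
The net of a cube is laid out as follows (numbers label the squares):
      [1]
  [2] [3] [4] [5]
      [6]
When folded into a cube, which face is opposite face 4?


Net: cross layout. Take square 3 as the base (bottom).
Fold the four squares in the horizontal row up around 3: 2 -> left, 4 -> right, 5 wraps to the top.
Fold 1 and 6 up from 3: 1 -> back, 6 -> front.
Opposite pairs are therefore: (1, 6), (2, 4), (3, 5).
Face 4 is opposite face 2.
face 2


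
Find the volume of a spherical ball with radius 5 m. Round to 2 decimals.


Shape: sphere
Radius r = 5 m
Formula: V = (4/3) * pi * r^3
r^3 = 125
(4/3) * 125 = 166.666667
V = 166.666667 * pi
V = 523.6
523.6 m^3


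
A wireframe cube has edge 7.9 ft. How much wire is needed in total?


Shape: cube
Side s = 7.9 ft
A cube has 12 edges, all equal.
Formula: total edge length = 12 * s
Total = 12 * 7.9
Total = 94.8
94.8 ft


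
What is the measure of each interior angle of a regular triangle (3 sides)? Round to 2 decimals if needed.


Shape: regular triangle (3 sides)
Formula: interior angle = (n - 2) * 180 / n
(n - 2) = 1
(n - 2) * 180 = 180
angle = 180 / 3
angle = 60
60 degrees


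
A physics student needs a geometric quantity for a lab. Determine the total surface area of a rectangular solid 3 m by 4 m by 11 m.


Shape: rectangular prism
l = 3 m, w = 4 m, h = 11 m
Formula: SA = 2(lw + lh + wh)
lw = 12, lh = 33, wh = 44
lw + lh + wh = 89
SA = 2 * 89
SA = 178
178 m^2


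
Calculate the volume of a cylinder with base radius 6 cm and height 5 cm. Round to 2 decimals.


Shape: cylinder
Radius r = 6 cm, Height h = 5 cm
Formula: V = pi * r^2 * h
r^2 = 36
V = pi * 36 * 5
V = 180 * pi
V = 565.49
565.49 cm^3


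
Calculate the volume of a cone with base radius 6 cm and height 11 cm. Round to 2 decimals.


Shape: cone
Radius r = 6 cm, Height h = 11 cm
Formula: V = (1/3) * pi * r^2 * h
r^2 = 36
pi * r^2 * h = pi * 36 * 11 = 396 * pi
V = 396 * pi / 3
V = 414.69
414.69 cm^3


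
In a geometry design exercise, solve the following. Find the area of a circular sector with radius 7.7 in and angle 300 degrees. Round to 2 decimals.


Shape: circular sector
Radius r = 7.7 in, Angle = 300 degrees
Formula: A = (angle/360) * pi * r^2
r^2 = 59.29
Fraction of circle = 300/360
A = (300/360) * pi * 59.29
A = 49.408333 * pi
A = 155.22
155.22 in^2


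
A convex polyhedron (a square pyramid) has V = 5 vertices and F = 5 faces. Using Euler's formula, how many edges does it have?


Polyhedron: square pyramid
Euler's formula for convex polyhedra: V - E + F = 2
Given: V = 5 vertices and F = 5 faces
Solve for E:
E = V + F - 2 = 5 + 5 - 2 = 8
8 edges


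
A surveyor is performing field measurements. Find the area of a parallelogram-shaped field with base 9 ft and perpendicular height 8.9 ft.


Shape: parallelogram
Base b = 9 ft, Height h = 8.9 ft
Formula: A = b * h
A = 9 * 8.9
A = 80.1
80.1 ft^2


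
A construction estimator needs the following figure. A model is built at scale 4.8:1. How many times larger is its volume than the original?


Linear scale factor k = 4.8
Rule: under a linear scaling by k, volumes scale by k^3.
k^3 = 4.8 * 4.8 * 4.8
k^3 = 23.04 * 4.8
k^3 = 110.592
Volume scales by a factor of 110.592.
110.592 (dimensionless)


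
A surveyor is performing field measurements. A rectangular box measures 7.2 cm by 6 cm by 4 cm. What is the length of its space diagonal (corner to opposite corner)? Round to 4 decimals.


Shape: rectangular box (space diagonal)
l = 7.2 cm, w = 6 cm, h = 4 cm
Visualize: the diagonal of the base, then a right triangle with that diagonal and the height.
Formula: d = sqrt(l^2 + w^2 + h^2)
l^2 + w^2 + h^2 = 51.84 + 36 + 16 = 103.84
d = sqrt(103.84)
d = 10.1902
10.1902 cm


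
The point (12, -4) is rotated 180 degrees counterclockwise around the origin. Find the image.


Transformation: rotation about the origin
Original point: (12, -4)
Rule for 180 deg: (x, y) -> (-x, -y)
Apply: (12, -4) -> (-12, 4)
(-12, 4)


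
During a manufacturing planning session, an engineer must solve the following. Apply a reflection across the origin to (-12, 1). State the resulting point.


Transformation: reflection
Original point: (-12, 1)
Rule for reflection through the origin: (x, y) -> (-x, -y)
Apply: (-12, 1) -> (12, -1)
(12, -1)


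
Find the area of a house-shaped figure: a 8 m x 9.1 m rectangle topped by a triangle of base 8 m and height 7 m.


Composite shape: rectangle + triangle
Rectangle area = 8 * 9.1 = 72.8
Triangle area = 0.5 * 8 * 7 = 28
Total = 72.8 + 28
Total = 100.8
100.8 m^2


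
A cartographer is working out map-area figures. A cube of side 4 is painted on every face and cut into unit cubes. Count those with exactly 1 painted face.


Large cube: 4 x 4 x 4, cut into unit cubes.
n = 4, so n - 2 = 2
Cubes with 1 painted face lie in the interior of each face.
A cube has 6 faces; each contributes (n - 2)^2 = 4 such cubes.
Count = 6 * 4 = 24
24 unit cubes


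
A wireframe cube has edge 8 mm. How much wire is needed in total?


Shape: cube
Side s = 8 mm
A cube has 12 edges, all equal.
Formula: total edge length = 12 * s
Total = 12 * 8
Total = 96
96 mm


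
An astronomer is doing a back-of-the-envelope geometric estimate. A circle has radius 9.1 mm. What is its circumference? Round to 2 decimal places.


Shape: circle
Radius r = 9.1 mm
Formula: C = 2 * pi * r
C = 2 * pi * 9.1
C = 18.2 * pi
C = 57.18
57.18 mm


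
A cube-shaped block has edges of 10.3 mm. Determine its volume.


Shape: cube
Side s = 10.3 mm
Formula: V = s^3
V = 10.3 * 10.3 * 10.3
V = 106.09 * 10.3
V = 1092.727
1092.727 mm^3


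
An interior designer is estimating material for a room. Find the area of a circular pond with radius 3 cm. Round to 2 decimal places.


Shape: circle
Radius r = 3 cm
Formula: A = pi * r^2
r^2 = 3^2 = 9
A = pi * 9
A = 28.27
28.27 cm^2


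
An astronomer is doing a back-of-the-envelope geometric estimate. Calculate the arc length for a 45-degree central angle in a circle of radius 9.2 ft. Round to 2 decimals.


Shape: circular arc
Radius r = 9.2 ft, Angle = 45 degrees
Formula: L = (angle/360) * 2 * pi * r
2 * pi * r = 18.4 * pi
L = (45/360) * 18.4 * pi
L = 2.3 * pi
L = 7.23
7.23 ft


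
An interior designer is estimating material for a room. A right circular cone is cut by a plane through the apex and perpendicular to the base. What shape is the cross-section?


Solid: right circular cone
Cutting plane: through the apex and perpendicular to the base
Visualize the intersection of the plane with the solid's surface.
The boundary of the cut region is a isosceles triangle.
isosceles triangle


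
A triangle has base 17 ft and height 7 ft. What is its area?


Shape: triangle
Base b = 17 ft, Height h = 7 ft
Formula: A = (1/2) * b * h
A = 0.5 * 17 * 7
A = 0.5 * 119
A = 59.5
59.5 ft^2


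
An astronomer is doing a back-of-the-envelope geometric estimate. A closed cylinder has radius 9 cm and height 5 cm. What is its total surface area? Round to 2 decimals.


Shape: closed cylinder
Radius r = 9 cm, Height h = 5 cm
Formula: SA = 2*pi*r^2 + 2*pi*r*h = 2*pi*r*(r + h)
r + h = 14
2 * r * (r + h) = 2 * 9 * 14 = 252
SA = 252 * pi
SA = 791.68
791.68 cm^2


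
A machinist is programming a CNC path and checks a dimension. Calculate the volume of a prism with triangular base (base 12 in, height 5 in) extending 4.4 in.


Shape: triangular prism
Triangle base = 12 in, triangle height = 5 in, prism length L = 4.4 in
Formula: V = (1/2 * b * h_tri) * L
Cross-section area = 0.5 * 12 * 5 = 30
V = 30 * 4.4
V = 132
132 in^3


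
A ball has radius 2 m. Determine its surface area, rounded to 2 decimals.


Shape: sphere
Radius r = 2 m
Formula: SA = 4 * pi * r^2
r^2 = 4
SA = 4 * pi * 4
SA = 16 * pi
SA = 50.27
50.27 m^2


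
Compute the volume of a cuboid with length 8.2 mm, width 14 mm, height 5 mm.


Shape: rectangular prism
l = 8.2 mm, w = 14 mm, h = 5 mm
Formula: V = l * w * h
V = 8.2 * 14 * 5
V = 114.8 * 5
V = 574
574 mm^3


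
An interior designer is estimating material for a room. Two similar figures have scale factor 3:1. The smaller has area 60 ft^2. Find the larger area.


Linear scale factor k = 3
Original area = 60 ft^2
Rule: under a linear scaling by k, areas scale by k^2.
k^2 = 3^2 = 9
New area = 60 * 9
New area = 540
540 ft^2


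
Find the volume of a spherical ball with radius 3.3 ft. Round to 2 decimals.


Shape: sphere
Radius r = 3.3 ft
Formula: V = (4/3) * pi * r^3
r^3 = 35.937
(4/3) * 35.937 = 47.916
V = 47.916 * pi
V = 150.53
150.53 ft^3


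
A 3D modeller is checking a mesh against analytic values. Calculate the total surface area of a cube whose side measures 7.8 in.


Shape: cube
Side s = 7.8 in
A cube has 6 square faces.
Formula: SA = 6 * s^2
s^2 = 60.84
SA = 6 * 60.84
SA = 365.04
365.04 in^2


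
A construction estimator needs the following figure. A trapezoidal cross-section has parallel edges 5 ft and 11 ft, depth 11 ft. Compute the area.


Shape: trapezoid
Parallel sides a = 5 ft, b = 11 ft; Height h = 11 ft
Formula: A = (a + b) * h / 2
a + b = 5 + 11 = 16
A = 16 * 11 / 2
A = 176 / 2
A = 88
88 ft^2


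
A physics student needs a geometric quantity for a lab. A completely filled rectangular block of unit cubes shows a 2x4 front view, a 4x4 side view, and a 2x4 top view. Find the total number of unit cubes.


Orthographic views of a solid rectangular block:
Front view 2 x 4 -> length = 2, height = 4
Side view 4 x 4 -> width = 4, height = 4 (consistent)
Top view 2 x 4 -> confirms length = 2, width = 4
The block is 2 x 4 x 4.
Total unit cubes = 2 * 4 * 4 = 32
32 unit cubes


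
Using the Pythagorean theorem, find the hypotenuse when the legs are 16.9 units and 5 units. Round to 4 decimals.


Shape: right triangle
Legs a = 16.9 units, b = 5 units
Formula: c = sqrt(a^2 + b^2)
a^2 = 285.61, b^2 = 25
a^2 + b^2 = 310.61
c = sqrt(310.61)
c = 17.6241
17.6241 units


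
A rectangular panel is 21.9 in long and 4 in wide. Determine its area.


Shape: rectangle
Length l = 21.9 in, Width w = 4 in
Formula: A = l * w
A = 21.9 * 4
A = 87.6
87.6 in^2


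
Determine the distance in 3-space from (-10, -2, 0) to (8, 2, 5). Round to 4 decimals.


3D distance between two points
P1 = (-10, -2, 0), P2 = (8, 2, 5)
Formula: d = sqrt((x2-x1)^2 + (y2-y1)^2 + (z2-z1)^2)
dx = 8 - -10 = 18
dy = 2 - -2 = 4
dz = 5 - 0 = 5
dx^2 + dy^2 + dz^2 = 324 + 16 + 25 = 365
d = sqrt(365)
d = 19.105
19.105 units


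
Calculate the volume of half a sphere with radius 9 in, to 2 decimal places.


Shape: hemisphere (half of a sphere)
Radius r = 9 in
Formula: V = (1/2) * (4/3) * pi * r^3 = (2/3) * pi * r^3
r^3 = 729
(2/3) * 729 = 486
V = 486 * pi
V = 1526.81
1526.81 in^3


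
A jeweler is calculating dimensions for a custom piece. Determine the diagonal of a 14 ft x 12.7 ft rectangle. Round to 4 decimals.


Shape: rectangle (diagonal via Pythagoras)
Sides: 14 ft and 12.7 ft
Formula: d = sqrt(l^2 + w^2)
l^2 = 196, w^2 = 161.29
l^2 + w^2 = 357.29
d = sqrt(357.29)
d = 18.9021
18.9021 ft


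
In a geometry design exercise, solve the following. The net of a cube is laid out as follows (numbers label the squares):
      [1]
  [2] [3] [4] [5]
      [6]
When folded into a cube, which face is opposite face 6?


Net: cross layout. Take square 3 as the base (bottom).
Fold the four squares in the horizontal row up around 3: 2 -> left, 4 -> right, 5 wraps to the top.
Fold 1 and 6 up from 3: 1 -> back, 6 -> front.
Opposite pairs are therefore: (1, 6), (2, 4), (3, 5).
Face 6 is opposite face 1.
face 1


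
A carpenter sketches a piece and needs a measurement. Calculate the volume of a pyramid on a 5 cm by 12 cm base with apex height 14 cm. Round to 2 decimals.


Shape: rectangular pyramid
Base: 5 cm x 12 cm, Height h = 14 cm
Formula: V = (1/3) * base_area * h
base_area = 5 * 12 = 60
base_area * h = 60 * 14 = 840
V = 840 / 3
V = 280
280 cm^3


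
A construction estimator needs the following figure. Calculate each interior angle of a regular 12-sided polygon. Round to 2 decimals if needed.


Shape: regular dodecagon (12 sides)
Formula: interior angle = (n - 2) * 180 / n
(n - 2) = 10
(n - 2) * 180 = 1800
angle = 1800 / 12
angle = 150
150 degrees


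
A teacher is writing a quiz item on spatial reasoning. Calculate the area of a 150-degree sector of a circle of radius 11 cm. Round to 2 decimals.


Shape: circular sector
Radius r = 11 cm, Angle = 150 degrees
Formula: A = (angle/360) * pi * r^2
r^2 = 121
Fraction of circle = 150/360
A = (150/360) * pi * 121
A = 50.416667 * pi
A = 158.39
158.39 cm^2


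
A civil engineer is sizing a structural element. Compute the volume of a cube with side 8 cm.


Shape: cube
Side s = 8 cm
Formula: V = s^3
V = 8 * 8 * 8
V = 64 * 8
V = 512
512 cm^3


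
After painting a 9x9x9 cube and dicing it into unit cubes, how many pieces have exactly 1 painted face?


Large cube: 9 x 9 x 9, cut into unit cubes.
n = 9, so n - 2 = 7
Cubes with 1 painted face lie in the interior of each face.
A cube has 6 faces; each contributes (n - 2)^2 = 49 such cubes.
Count = 6 * 49 = 294
294 unit cubes


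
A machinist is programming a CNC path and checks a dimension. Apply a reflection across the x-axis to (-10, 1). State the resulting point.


Transformation: reflection
Original point: (-10, 1)
Rule for reflection over the x-axis: (x, y) -> (x, -y)
Apply: (-10, 1) -> (-10, -1)
(-10, -1)


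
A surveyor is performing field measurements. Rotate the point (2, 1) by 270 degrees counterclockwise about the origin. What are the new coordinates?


Transformation: rotation about the origin
Original point: (2, 1)
Rule for 270 deg counterclockwise: (x, y) -> (y, -x)
Apply: (2, 1) -> (1, -2)
(1, -2)


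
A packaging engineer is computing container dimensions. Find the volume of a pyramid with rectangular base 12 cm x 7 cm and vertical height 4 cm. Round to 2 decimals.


Shape: rectangular pyramid
Base: 12 cm x 7 cm, Height h = 4 cm
Formula: V = (1/3) * base_area * h
base_area = 12 * 7 = 84
base_area * h = 84 * 4 = 336
V = 336 / 3
V = 112
112 cm^3


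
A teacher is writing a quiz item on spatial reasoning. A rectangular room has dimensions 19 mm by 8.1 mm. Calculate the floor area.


Shape: rectangle
Length l = 19 mm, Width w = 8.1 mm
Formula: A = l * w
A = 19 * 8.1
A = 153.9
153.9 mm^2


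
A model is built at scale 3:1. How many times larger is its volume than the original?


Linear scale factor k = 3
Rule: under a linear scaling by k, volumes scale by k^3.
k^3 = 3 * 3 * 3
k^3 = 9 * 3
k^3 = 27
Volume scales by a factor of 27.
27 (dimensionless)


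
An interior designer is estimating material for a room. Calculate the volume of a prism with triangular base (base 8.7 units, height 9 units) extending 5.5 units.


Shape: triangular prism
Triangle base = 8.7 units, triangle height = 9 units, prism length L = 5.5 units
Formula: V = (1/2 * b * h_tri) * L
Cross-section area = 0.5 * 8.7 * 9 = 39.15
V = 39.15 * 5.5
V = 215.325
215.325 units^3


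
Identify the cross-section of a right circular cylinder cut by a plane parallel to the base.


Solid: right circular cylinder
Cutting plane: parallel to the base
Visualize the intersection of the plane with the solid's surface.
The boundary of the cut region is a circle.
circle


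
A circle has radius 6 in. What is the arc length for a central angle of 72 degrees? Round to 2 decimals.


Shape: circular arc
Radius r = 6 in, Angle = 72 degrees
Formula: L = (angle/360) * 2 * pi * r
2 * pi * r = 12 * pi
L = (72/360) * 12 * pi
L = 2.4 * pi
L = 7.54
7.54 in


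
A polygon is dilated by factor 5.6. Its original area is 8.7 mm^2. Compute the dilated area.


Linear scale factor k = 5.6
Original area = 8.7 mm^2
Rule: under a linear scaling by k, areas scale by k^2.
k^2 = 5.6^2 = 31.36
New area = 8.7 * 31.36
New area = 272.832
272.832 mm^2


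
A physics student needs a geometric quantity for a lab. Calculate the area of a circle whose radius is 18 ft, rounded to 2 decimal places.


Shape: circle
Radius r = 18 ft
Formula: A = pi * r^2
r^2 = 18^2 = 324
A = pi * 324
A = 1017.88
1017.88 ft^2


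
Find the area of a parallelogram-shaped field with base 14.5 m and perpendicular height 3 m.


Shape: parallelogram
Base b = 14.5 m, Height h = 3 m
Formula: A = b * h
A = 14.5 * 3
A = 43.5
43.5 m^2


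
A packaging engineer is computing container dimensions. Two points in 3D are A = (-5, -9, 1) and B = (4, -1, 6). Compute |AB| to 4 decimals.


3D distance between two points
P1 = (-5, -9, 1), P2 = (4, -1, 6)
Formula: d = sqrt((x2-x1)^2 + (y2-y1)^2 + (z2-z1)^2)
dx = 4 - -5 = 9
dy = -1 - -9 = 8
dz = 6 - 1 = 5
dx^2 + dy^2 + dz^2 = 81 + 64 + 25 = 170
d = sqrt(170)
d = 13.0384
13.0384 units


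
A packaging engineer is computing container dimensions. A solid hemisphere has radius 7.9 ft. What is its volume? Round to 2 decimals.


Shape: hemisphere (half of a sphere)
Radius r = 7.9 ft
Formula: V = (1/2) * (4/3) * pi * r^3 = (2/3) * pi * r^3
r^3 = 493.039
(2/3) * 493.039 = 328.692667
V = 328.692667 * pi
V = 1032.62
1032.62 ft^3


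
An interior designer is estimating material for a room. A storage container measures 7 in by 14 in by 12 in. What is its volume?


Shape: rectangular prism
l = 7 in, w = 14 in, h = 12 in
Formula: V = l * w * h
V = 7 * 14 * 12
V = 98 * 12
V = 1176
1176 in^3


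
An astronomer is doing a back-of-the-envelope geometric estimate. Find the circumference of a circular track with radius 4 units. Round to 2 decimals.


Shape: circle
Radius r = 4 units
Formula: C = 2 * pi * r
C = 2 * pi * 4
C = 8 * pi
C = 25.13
25.13 units


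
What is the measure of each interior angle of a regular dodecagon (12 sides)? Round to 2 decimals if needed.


Shape: regular dodecagon (12 sides)
Formula: interior angle = (n - 2) * 180 / n
(n - 2) = 10
(n - 2) * 180 = 1800
angle = 1800 / 12
angle = 150
150 degrees


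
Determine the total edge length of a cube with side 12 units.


Shape: cube
Side s = 12 units
A cube has 12 edges, all equal.
Formula: total edge length = 12 * s
Total = 12 * 12
Total = 144
144 units


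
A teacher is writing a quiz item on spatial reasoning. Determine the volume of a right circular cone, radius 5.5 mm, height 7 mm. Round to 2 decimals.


Shape: cone
Radius r = 5.5 mm, Height h = 7 mm
Formula: V = (1/3) * pi * r^2 * h
r^2 = 30.25
pi * r^2 * h = pi * 30.25 * 7 = 211.75 * pi
V = 211.75 * pi / 3
V = 221.74
221.74 mm^3


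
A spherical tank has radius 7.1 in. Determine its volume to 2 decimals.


Shape: sphere
Radius r = 7.1 in
Formula: V = (4/3) * pi * r^3
r^3 = 357.911
(4/3) * 357.911 = 477.214667
V = 477.214667 * pi
V = 1499.21
1499.21 in^3


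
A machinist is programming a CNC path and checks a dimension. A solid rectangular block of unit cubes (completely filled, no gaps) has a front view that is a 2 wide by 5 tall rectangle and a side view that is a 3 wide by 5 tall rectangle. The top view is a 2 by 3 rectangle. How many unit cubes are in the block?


Orthographic views of a solid rectangular block:
Front view 2 x 5 -> length = 2, height = 5
Side view 3 x 5 -> width = 3, height = 5 (consistent)
Top view 2 x 3 -> confirms length = 2, width = 3
The block is 2 x 3 x 5.
Total unit cubes = 2 * 3 * 5 = 30
30 unit cubes


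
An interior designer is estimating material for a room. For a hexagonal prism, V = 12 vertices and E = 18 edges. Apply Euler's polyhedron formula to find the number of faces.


Polyhedron: hexagonal prism
Euler's formula for convex polyhedra: V - E + F = 2
Given: V = 12 vertices and E = 18 edges
Solve for F:
F = 2 + E - V = 2 + 18 - 12 = 8
8 faces


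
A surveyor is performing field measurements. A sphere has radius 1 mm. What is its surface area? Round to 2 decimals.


Shape: sphere
Radius r = 1 mm
Formula: SA = 4 * pi * r^2
r^2 = 1
SA = 4 * pi * 1
SA = 4 * pi
SA = 12.57
12.57 mm^2


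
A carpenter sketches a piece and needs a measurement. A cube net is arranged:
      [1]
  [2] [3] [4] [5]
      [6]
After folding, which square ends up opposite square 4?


Net: cross layout. Take square 3 as the base (bottom).
Fold the four squares in the horizontal row up around 3: 2 -> left, 4 -> right, 5 wraps to the top.
Fold 1 and 6 up from 3: 1 -> back, 6 -> front.
Opposite pairs are therefore: (1, 6), (2, 4), (3, 5).
Face 4 is opposite face 2.
face 2


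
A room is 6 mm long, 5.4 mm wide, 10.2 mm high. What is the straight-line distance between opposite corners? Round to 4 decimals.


Shape: rectangular box (space diagonal)
l = 6 mm, w = 5.4 mm, h = 10.2 mm
Visualize: the diagonal of the base, then a right triangle with that diagonal and the height.
Formula: d = sqrt(l^2 + w^2 + h^2)
l^2 + w^2 + h^2 = 36 + 29.16 + 104.04 = 169.2
d = sqrt(169.2)
d = 13.0077
13.0077 mm


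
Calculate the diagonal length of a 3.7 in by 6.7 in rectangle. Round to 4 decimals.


Shape: rectangle (diagonal via Pythagoras)
Sides: 3.7 in and 6.7 in
Formula: d = sqrt(l^2 + w^2)
l^2 = 13.69, w^2 = 44.89
l^2 + w^2 = 58.58
d = sqrt(58.58)
d = 7.6538
7.6538 in


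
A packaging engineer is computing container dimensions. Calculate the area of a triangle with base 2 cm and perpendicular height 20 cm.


Shape: triangle
Base b = 2 cm, Height h = 20 cm
Formula: A = (1/2) * b * h
A = 0.5 * 2 * 20
A = 0.5 * 40
A = 20
20 cm^2


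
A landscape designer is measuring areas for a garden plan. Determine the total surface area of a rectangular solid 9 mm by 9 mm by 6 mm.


Shape: rectangular prism
l = 9 mm, w = 9 mm, h = 6 mm
Formula: SA = 2(lw + lh + wh)
lw = 81, lh = 54, wh = 54
lw + lh + wh = 189
SA = 2 * 189
SA = 378
378 mm^2


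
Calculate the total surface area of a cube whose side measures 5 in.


Shape: cube
Side s = 5 in
A cube has 6 square faces.
Formula: SA = 6 * s^2
s^2 = 25
SA = 6 * 25
SA = 150
150 in^2


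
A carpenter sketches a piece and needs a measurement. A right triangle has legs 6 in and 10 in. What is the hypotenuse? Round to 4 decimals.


Shape: right triangle
Legs a = 6 in, b = 10 in
Formula: c = sqrt(a^2 + b^2)
a^2 = 36, b^2 = 100
a^2 + b^2 = 136
c = sqrt(136)
c = 11.6619
11.6619 in


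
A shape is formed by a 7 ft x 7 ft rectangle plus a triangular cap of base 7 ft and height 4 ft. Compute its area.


Composite shape: rectangle + triangle
Rectangle area = 7 * 7 = 49
Triangle area = 0.5 * 7 * 4 = 14
Total = 49 + 14
Total = 63
63 ft^2


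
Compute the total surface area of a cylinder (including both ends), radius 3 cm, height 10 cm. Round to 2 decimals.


Shape: closed cylinder
Radius r = 3 cm, Height h = 10 cm
Formula: SA = 2*pi*r^2 + 2*pi*r*h = 2*pi*r*(r + h)
r + h = 13
2 * r * (r + h) = 2 * 3 * 13 = 78
SA = 78 * pi
SA = 245.04
245.04 cm^2


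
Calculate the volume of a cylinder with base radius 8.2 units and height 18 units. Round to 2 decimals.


Shape: cylinder
Radius r = 8.2 units, Height h = 18 units
Formula: V = pi * r^2 * h
r^2 = 67.24
V = pi * 67.24 * 18
V = 1210.32 * pi
V = 3802.33
3802.33 units^3


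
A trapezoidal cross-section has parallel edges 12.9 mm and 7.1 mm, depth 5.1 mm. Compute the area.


Shape: trapezoid
Parallel sides a = 12.9 mm, b = 7.1 mm; Height h = 5.1 mm
Formula: A = (a + b) * h / 2
a + b = 12.9 + 7.1 = 20
A = 20 * 5.1 / 2
A = 102 / 2
A = 51
51 mm^2


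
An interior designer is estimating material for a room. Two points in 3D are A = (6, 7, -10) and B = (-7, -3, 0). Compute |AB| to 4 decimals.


3D distance between two points
P1 = (6, 7, -10), P2 = (-7, -3, 0)
Formula: d = sqrt((x2-x1)^2 + (y2-y1)^2 + (z2-z1)^2)
dx = -7 - 6 = -13
dy = -3 - 7 = -10
dz = 0 - -10 = 10
dx^2 + dy^2 + dz^2 = 169 + 100 + 100 = 369
d = sqrt(369)
d = 19.2094
19.2094 units


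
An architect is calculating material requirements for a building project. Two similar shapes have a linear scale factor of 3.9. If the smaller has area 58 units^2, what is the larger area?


Linear scale factor k = 3.9
Original area = 58 units^2
Rule: under a linear scaling by k, areas scale by k^2.
k^2 = 3.9^2 = 15.21
New area = 58 * 15.21
New area = 882.18
882.18 units^2


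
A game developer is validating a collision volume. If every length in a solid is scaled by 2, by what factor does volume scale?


Linear scale factor k = 2
Rule: under a linear scaling by k, volumes scale by k^3.
k^3 = 2 * 2 * 2
k^3 = 4 * 2
k^3 = 8
Volume scales by a factor of 8.
8 (dimensionless)


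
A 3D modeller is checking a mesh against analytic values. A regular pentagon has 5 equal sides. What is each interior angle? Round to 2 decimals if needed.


Shape: regular pentagon (5 sides)
Formula: interior angle = (n - 2) * 180 / n
(n - 2) = 3
(n - 2) * 180 = 540
angle = 540 / 5
angle = 108
108 degrees


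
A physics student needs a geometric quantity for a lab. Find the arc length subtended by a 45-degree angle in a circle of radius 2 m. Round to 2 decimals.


Shape: circular arc
Radius r = 2 m, Angle = 45 degrees
Formula: L = (angle/360) * 2 * pi * r
2 * pi * r = 4 * pi
L = (45/360) * 4 * pi
L = 0.5 * pi
L = 1.57
1.57 m


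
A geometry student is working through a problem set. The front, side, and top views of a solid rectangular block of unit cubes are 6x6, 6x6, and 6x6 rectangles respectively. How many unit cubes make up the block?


Orthographic views of a solid rectangular block:
Front view 6 x 6 -> length = 6, height = 6
Side view 6 x 6 -> width = 6, height = 6 (consistent)
Top view 6 x 6 -> confirms length = 6, width = 6
The block is 6 x 6 x 6.
Total unit cubes = 6 * 6 * 6 = 216
216 unit cubes


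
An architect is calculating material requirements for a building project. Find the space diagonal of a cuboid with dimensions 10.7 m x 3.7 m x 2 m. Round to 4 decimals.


Shape: rectangular box (space diagonal)
l = 10.7 m, w = 3.7 m, h = 2 m
Visualize: the diagonal of the base, then a right triangle with that diagonal and the height.
Formula: d = sqrt(l^2 + w^2 + h^2)
l^2 + w^2 + h^2 = 114.49 + 13.69 + 4 = 132.18
d = sqrt(132.18)
d = 11.497
11.497 m


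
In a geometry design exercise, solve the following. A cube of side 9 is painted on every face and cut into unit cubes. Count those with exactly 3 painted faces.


Large cube: 9 x 9 x 9, cut into unit cubes.
Cubes with 3 painted faces are at the corners. A cube always has 8 corners.
Count = 8
8 unit cubes


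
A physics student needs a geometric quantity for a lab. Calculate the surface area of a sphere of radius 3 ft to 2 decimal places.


Shape: sphere
Radius r = 3 ft
Formula: SA = 4 * pi * r^2
r^2 = 9
SA = 4 * pi * 9
SA = 36 * pi
SA = 113.1
113.1 ft^2


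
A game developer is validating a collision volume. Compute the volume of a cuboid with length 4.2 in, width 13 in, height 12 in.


Shape: rectangular prism
l = 4.2 in, w = 13 in, h = 12 in
Formula: V = l * w * h
V = 4.2 * 13 * 12
V = 54.6 * 12
V = 655.2
655.2 in^3


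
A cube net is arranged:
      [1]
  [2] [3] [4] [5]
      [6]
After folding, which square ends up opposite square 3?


Net: cross layout. Take square 3 as the base (bottom).
Fold the four squares in the horizontal row up around 3: 2 -> left, 4 -> right, 5 wraps to the top.
Fold 1 and 6 up from 3: 1 -> back, 6 -> front.
Opposite pairs are therefore: (1, 6), (2, 4), (3, 5).
Face 3 is opposite face 5.
face 5


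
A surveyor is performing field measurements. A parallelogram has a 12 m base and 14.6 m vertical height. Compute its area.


Shape: parallelogram
Base b = 12 m, Height h = 14.6 m
Formula: A = b * h
A = 12 * 14.6
A = 175.2
175.2 m^2


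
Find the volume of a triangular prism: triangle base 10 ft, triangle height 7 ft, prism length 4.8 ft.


Shape: triangular prism
Triangle base = 10 ft, triangle height = 7 ft, prism length L = 4.8 ft
Formula: V = (1/2 * b * h_tri) * L
Cross-section area = 0.5 * 10 * 7 = 35
V = 35 * 4.8
V = 168
168 ft^3


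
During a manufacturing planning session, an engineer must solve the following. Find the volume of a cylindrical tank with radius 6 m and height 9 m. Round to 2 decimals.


Shape: cylinder
Radius r = 6 m, Height h = 9 m
Formula: V = pi * r^2 * h
r^2 = 36
V = pi * 36 * 9
V = 324 * pi
V = 1017.88
1017.88 m^3


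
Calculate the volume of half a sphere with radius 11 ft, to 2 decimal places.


Shape: hemisphere (half of a sphere)
Radius r = 11 ft
Formula: V = (1/2) * (4/3) * pi * r^3 = (2/3) * pi * r^3
r^3 = 1331
(2/3) * 1331 = 887.333333
V = 887.333333 * pi
V = 2787.64
2787.64 ft^3
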